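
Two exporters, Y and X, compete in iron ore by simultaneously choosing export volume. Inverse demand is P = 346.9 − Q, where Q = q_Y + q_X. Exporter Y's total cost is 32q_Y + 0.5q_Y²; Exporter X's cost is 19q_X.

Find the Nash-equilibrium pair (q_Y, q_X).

60.38, 133.76

Exporter Y's profit: π = q_Y(346.9 − (q_Y + q_X)) − 32q_Y − 0.5q_Y².
∂π/∂q_Y = 314.9 − 3q_Y − q_X = 0, so q_Y = 3149/30 − (1/3)q_X.
For X: ∂π/∂q_X = 327.9 − 2q_X − q_Y = 0 ⇒ q_X = 163.95 − 0.5q_Y.
Solving the two reaction functions simultaneously: (1 − (−1/3)(−0.5))q_Y = 3149/30 − (1/3)·163.95, so (5/6)q_Y = 3019/60 and q_Y = 60.38.
Then q_X = 163.95 − 0.5·60.38 = 133.76.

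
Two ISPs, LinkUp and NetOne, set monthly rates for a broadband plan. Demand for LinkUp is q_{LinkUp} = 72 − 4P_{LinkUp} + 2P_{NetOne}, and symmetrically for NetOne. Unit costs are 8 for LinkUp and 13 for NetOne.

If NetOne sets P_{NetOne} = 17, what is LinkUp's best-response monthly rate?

17.25

LinkUp's profit: π = (P_{LinkUp} − 8)(72 − 4P_{LinkUp} + 2P_{NetOne}).
∂π/∂P_{LinkUp} = 104 − 8P_{LinkUp} + 2P_{NetOne} = 0 ⇒ P_{LinkUp} = 13 + 0.25P_{NetOne}.
At P_{NetOne} = 17: P_{LinkUp} = 13 + 0.25·17 = 17.25.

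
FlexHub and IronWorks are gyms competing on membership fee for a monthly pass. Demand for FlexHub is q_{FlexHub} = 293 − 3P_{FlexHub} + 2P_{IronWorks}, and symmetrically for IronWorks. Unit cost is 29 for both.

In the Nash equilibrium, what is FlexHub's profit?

13068

FlexHub's profit: π = (P_{FlexHub} − 29)(293 − 3P_{FlexHub} + 2P_{IronWorks}).
∂π/∂P_{FlexHub} = 380 − 6P_{FlexHub} + 2P_{IronWorks} = 0 ⇒ P_{FlexHub} = 190/3 + (1/3)P_{IronWorks}.
By symmetry P_{IronWorks} = P_{FlexHub}; substituting into the reaction function, (2/3)P_{FlexHub} = 190/3 and P_{FlexHub} = 95.
q_{FlexHub} = 293 − 3·95 + 2·95 = 198.
Profit = (95 − 29)·198 = 13068.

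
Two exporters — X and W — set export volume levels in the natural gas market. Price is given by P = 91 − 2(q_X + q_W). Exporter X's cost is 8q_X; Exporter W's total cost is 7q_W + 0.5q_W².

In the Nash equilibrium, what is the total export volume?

26.0625

Exporter X's profit: π = q_X(91 − 2(q_X + q_W)) − 8q_X.
∂π/∂q_X = 83 − 4q_X − 2q_W = 0, so q_X = 20.75 − 0.5q_W.
For W: ∂π/∂q_W = 84 − 5q_W − 2q_X = 0 ⇒ q_W = 16.8 − 0.4q_X.
Plugging q_W into X's best response: q_X = 20.75 − 0.5(16.8 − 0.4q_X) ⇒ 0.8q_X = 12.35, so q_X = 15.4375.
Then q_W = 16.8 − 0.4·15.4375 = 10.625.
Total export volume: 15.4375 + 10.625 = 26.0625.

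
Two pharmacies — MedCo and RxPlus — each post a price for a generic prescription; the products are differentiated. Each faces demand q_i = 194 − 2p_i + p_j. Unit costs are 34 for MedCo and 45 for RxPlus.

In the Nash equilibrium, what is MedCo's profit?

6006.08

MedCo's profit: π = (p_{MedCo} − 34)(194 − 2p_{MedCo} + p_{RxPlus}).
∂π/∂p_{MedCo} = 262 − 4p_{MedCo} + p_{RxPlus} = 0 ⇒ p_{MedCo} = 65.5 + 0.25p_{RxPlus}.
Similarly p_{RxPlus} = 71 + 0.25p_{MedCo}.
Substituting the second reaction function into the first: p_{MedCo} = 65.5 + 0.25(71 + 0.25p_{MedCo}), which gives 0.9375p_{MedCo} = 83.25 ⇒ p_{MedCo} = 88.8.
Then p_{RxPlus} = 71 + 0.25·88.8 = 93.2.
q_{MedCo} = 194 − 2·88.8 + 93.2 = 109.6.
Profit = (88.8 − 34)·109.6 = 6006.08.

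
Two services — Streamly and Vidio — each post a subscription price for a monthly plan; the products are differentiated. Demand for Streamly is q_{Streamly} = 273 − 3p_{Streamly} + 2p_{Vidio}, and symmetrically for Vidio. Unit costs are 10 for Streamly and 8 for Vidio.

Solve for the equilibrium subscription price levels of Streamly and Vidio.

75.375, 74.625

Streamly's profit: π = (p_{Streamly} − 10)(273 − 3p_{Streamly} + 2p_{Vidio}).
∂π/∂p_{Streamly} = 303 − 6p_{Streamly} + 2p_{Vidio} = 0 ⇒ p_{Streamly} = 50.5 + (1/3)p_{Vidio}.
Similarly p_{Vidio} = 49.5 + (1/3)p_{Streamly}.
Substituting the second reaction function into the first: p_{Streamly} = 50.5 + (1/3)(49.5 + (1/3)p_{Streamly}), which gives (8/9)p_{Streamly} = 67 ⇒ p_{Streamly} = 75.375.
Then p_{Vidio} = 49.5 + (1/3)·75.375 = 74.625.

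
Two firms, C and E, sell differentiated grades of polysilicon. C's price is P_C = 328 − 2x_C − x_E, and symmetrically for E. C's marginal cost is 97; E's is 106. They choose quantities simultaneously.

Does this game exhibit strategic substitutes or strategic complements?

strategic substitutes

Firm C's profit: π = x_C(328 − 2x_C − x_E) − 97x_C.
∂π/∂x_C = 231 − 4x_C − x_E = 0 ⇒ x_C = 57.75 − 0.25x_E.
The best-response slope dx_C/dx_E = −0.25 < 0: the reaction function is downward-sloping, so the choices are strategic substitutes.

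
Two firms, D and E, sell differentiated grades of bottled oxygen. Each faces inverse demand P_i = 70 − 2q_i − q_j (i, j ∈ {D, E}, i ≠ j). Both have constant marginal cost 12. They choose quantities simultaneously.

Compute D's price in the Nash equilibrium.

Firm D's profit: π = q_D(70 − 2q_D − q_E) − 12q_D.
∂π/∂q_D = 58 − 4q_D − q_E = 0 ⇒ q_D = 14.5 − 0.25q_E.
By symmetry q_E = q_D; substituting into the reaction function, 1.25q_D = 14.5 and q_D = 11.6.
P_D = 70 − 2·11.6 − 11.6 = 35.2.

35.2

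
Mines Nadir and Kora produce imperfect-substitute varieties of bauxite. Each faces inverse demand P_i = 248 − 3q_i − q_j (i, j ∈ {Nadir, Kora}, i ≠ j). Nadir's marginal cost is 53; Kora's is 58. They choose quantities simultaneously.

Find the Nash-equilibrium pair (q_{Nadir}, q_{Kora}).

Mine Nadir's profit: π = q_{Nadir}(248 − 3q_{Nadir} − q_{Kora}) − 53q_{Nadir}.
∂π/∂q_{Nadir} = 195 − 6q_{Nadir} − q_{Kora} = 0 ⇒ q_{Nadir} = 32.5 − (1/6)q_{Kora}.
Similarly q_{Kora} = 95/3 − (1/6)q_{Nadir}.
Substituting the second reaction function into the first: q_{Nadir} = 32.5 − (1/6)(95/3 − (1/6)q_{Nadir}), which gives (35/36)q_{Nadir} = 245/9 ⇒ q_{Nadir} = 28.
Then q_{Kora} = 95/3 − (1/6)·28 = 27.

28, 27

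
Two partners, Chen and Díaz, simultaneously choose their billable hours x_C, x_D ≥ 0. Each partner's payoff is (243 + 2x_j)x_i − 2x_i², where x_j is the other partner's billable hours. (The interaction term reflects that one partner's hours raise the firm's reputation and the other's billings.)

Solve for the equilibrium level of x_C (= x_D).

121.5

Chen's payoff is (243 + 2x_D)x_C − 2x_C².
∂π/∂x_C = 243 + 2x_D − 4x_C = 0, so x_C = 60.75 + 0.5x_D.
Setting x_C = x_D in the reaction function: x_C = 60.75 + 0.5x_C, so x_C = 60.75 / 0.5 = 121.5.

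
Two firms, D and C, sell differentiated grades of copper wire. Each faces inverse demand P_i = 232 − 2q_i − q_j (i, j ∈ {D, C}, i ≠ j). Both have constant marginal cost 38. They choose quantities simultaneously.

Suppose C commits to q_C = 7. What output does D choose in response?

Firm D's profit: π = q_D(232 − 2q_D − q_C) − 38q_D.
∂π/∂q_D = 194 − 4q_D − q_C = 0 ⇒ q_D = 48.5 − 0.25q_C.
At q_C = 7: q_D = 48.5 − 0.25·7 = 46.75.

46.75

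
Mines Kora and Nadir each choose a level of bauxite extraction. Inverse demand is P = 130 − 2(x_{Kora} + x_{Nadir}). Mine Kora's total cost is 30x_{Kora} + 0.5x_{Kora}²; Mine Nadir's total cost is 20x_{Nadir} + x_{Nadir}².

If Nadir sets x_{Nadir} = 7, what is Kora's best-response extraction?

17.2

Mine Kora's profit: π = x_{Kora}(130 − 2(x_{Kora} + x_{Nadir})) − 30x_{Kora} − 0.5x_{Kora}².
∂π/∂x_{Kora} = 100 − 5x_{Kora} − 2x_{Nadir} = 0, so x_{Kora} = 20 − 0.4x_{Nadir}.
At x_{Nadir} = 7: x_{Kora} = 20 − 0.4·7 = 17.2.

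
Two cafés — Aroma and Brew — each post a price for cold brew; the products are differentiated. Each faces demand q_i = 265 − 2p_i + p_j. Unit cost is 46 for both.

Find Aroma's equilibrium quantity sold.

Aroma's profit: π = (p_{Aroma} − 46)(265 − 2p_{Aroma} + p_{Brew}).
∂π/∂p_{Aroma} = 357 − 4p_{Aroma} + p_{Brew} = 0 ⇒ p_{Aroma} = 89.25 + 0.25p_{Brew}.
By symmetry p_{Brew} = p_{Aroma}; substituting into the reaction function, 0.75p_{Aroma} = 89.25 and p_{Aroma} = 119.
q_{Aroma} = 265 − 2·119 + 119 = 146.

146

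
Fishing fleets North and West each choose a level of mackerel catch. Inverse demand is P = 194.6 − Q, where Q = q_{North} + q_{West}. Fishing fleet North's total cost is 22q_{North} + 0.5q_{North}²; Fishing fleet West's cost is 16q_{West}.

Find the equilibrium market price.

88.64

Fishing fleet North's profit: π = q_{North}(194.6 − (q_{North} + q_{West})) − 22q_{North} − 0.5q_{North}².
∂π/∂q_{North} = 172.6 − 3q_{North} − q_{West} = 0, so q_{North} = 863/15 − (1/3)q_{West}.
For West: ∂π/∂q_{West} = 178.6 − 2q_{West} − q_{North} = 0 ⇒ q_{West} = 89.3 − 0.5q_{North}.
Solving the two reaction functions simultaneously: (1 − (−1/3)(−0.5))q_{North} = 863/15 − (1/3)·89.3, so (5/6)q_{North} = 833/30 and q_{North} = 33.32.
Then q_{West} = 89.3 − 0.5·33.32 = 72.64.
Equilibrium price: P = 194.6 − 105.96 = 88.64.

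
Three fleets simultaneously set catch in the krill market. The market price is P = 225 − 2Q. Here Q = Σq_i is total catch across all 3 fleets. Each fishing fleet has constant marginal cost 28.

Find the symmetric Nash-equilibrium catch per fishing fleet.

A representative fishing fleet's profit is π_i = q_i(225 − 2Q) − 28q_i, with Q = q_i + Σ_{j≠i} q_j.
First-order condition: 197 − 4q_i − 2Σ_{j≠i} q_j = 0.
Imposing symmetry (q_j = q for all j) turns Σ_{j≠i} q_j into 2q, so 197 = 8q and q = 24.625.

24.625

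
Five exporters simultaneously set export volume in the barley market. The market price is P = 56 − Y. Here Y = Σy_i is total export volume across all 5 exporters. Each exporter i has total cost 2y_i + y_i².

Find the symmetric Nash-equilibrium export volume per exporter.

6.75

A representative exporter's profit is π_i = y_i(56 − Y) − 2y_i − y_i², with Y = y_i + Σ_{j≠i} y_j.
First-order condition: 54 − 4y_i − Σ_{j≠i} y_j = 0.
In a symmetric equilibrium every exporter chooses the same y, so Σ_{j≠i} y_j = 4y. The condition becomes 54 − 8y = 0, giving y = 54/8 = 6.75.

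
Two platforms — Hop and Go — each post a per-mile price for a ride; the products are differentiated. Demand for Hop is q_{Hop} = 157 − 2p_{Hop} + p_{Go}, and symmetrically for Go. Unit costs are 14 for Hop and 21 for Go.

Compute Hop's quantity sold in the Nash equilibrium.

97.2

Hop's profit: π = (p_{Hop} − 14)(157 − 2p_{Hop} + p_{Go}).
∂π/∂p_{Hop} = 185 − 4p_{Hop} + p_{Go} = 0 ⇒ p_{Hop} = 46.25 + 0.25p_{Go}.
Similarly p_{Go} = 49.75 + 0.25p_{Hop}.
Solving the two reaction functions simultaneously: (1 − (0.25)(0.25))p_{Hop} = 46.25 + 0.25·49.75, so 0.9375p_{Hop} = 58.6875 and p_{Hop} = 62.6.
Then p_{Go} = 49.75 + 0.25·62.6 = 65.4.
q_{Hop} = 157 − 2·62.6 + 65.4 = 97.2.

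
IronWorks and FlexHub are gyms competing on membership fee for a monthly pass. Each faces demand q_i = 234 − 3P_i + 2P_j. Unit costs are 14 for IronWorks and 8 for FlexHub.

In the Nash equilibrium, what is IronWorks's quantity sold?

161.625

IronWorks's profit: π = (P_{IronWorks} − 14)(234 − 3P_{IronWorks} + 2P_{FlexHub}).
∂π/∂P_{IronWorks} = 276 − 6P_{IronWorks} + 2P_{FlexHub} = 0 ⇒ P_{IronWorks} = 46 + (1/3)P_{FlexHub}.
Similarly P_{FlexHub} = 43 + (1/3)P_{IronWorks}.
Plugging P_{FlexHub} into IronWorks's best response: P_{IronWorks} = 46 + (1/3)(43 + (1/3)P_{IronWorks}) ⇒ (8/9)P_{IronWorks} = 181/3, so P_{IronWorks} = 67.875.
Then P_{FlexHub} = 43 + (1/3)·67.875 = 65.625.
q_{IronWorks} = 234 − 3·67.875 + 2·65.625 = 161.625.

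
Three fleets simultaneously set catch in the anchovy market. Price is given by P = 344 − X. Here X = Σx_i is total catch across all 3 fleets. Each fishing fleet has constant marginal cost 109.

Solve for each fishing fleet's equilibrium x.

58.75

A representative fishing fleet's profit is π_i = x_i(344 − X) − 109x_i, with X = x_i + Σ_{j≠i} x_j.
First-order condition: 235 − 2x_i − Σ_{j≠i} x_j = 0.
In a symmetric equilibrium every fishing fleet chooses the same x, so Σ_{j≠i} x_j = 2x. The condition becomes 235 − 4x = 0, giving x = 235/4 = 58.75.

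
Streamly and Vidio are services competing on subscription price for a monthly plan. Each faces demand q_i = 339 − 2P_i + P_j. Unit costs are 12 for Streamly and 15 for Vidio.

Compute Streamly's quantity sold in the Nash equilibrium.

218.8

Streamly's profit: π = (P_{Streamly} − 12)(339 − 2P_{Streamly} + P_{Vidio}).
∂π/∂P_{Streamly} = 363 − 4P_{Streamly} + P_{Vidio} = 0 ⇒ P_{Streamly} = 90.75 + 0.25P_{Vidio}.
Similarly P_{Vidio} = 92.25 + 0.25P_{Streamly}.
Plugging P_{Vidio} into Streamly's best response: P_{Streamly} = 90.75 + 0.25(92.25 + 0.25P_{Streamly}) ⇒ 0.9375P_{Streamly} = 113.8125, so P_{Streamly} = 121.4.
Then P_{Vidio} = 92.25 + 0.25·121.4 = 122.6.
q_{Streamly} = 339 − 2·121.4 + 122.6 = 218.8.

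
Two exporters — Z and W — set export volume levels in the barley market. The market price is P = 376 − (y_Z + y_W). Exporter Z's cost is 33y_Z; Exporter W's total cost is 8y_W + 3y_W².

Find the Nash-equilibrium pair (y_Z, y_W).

158.4, 26.2

Exporter Z's profit: π = y_Z(376 − (y_Z + y_W)) − 33y_Z.
∂π/∂y_Z = 343 − 2y_Z − y_W = 0, so y_Z = 171.5 − 0.5y_W.
For W: ∂π/∂y_W = 368 − 8y_W − y_Z = 0 ⇒ y_W = 46 − 0.125y_Z.
Substituting the second reaction function into the first: y_Z = 171.5 − 0.5(46 − 0.125y_Z), which gives 0.9375y_Z = 148.5 ⇒ y_Z = 158.4.
Then y_W = 46 − 0.125·158.4 = 26.2.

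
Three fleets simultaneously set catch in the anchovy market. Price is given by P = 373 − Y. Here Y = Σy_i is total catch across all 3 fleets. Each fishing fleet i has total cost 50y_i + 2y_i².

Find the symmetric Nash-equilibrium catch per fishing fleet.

A representative fishing fleet's profit is π_i = y_i(373 − Y) − 50y_i − 2y_i², with Y = y_i + Σ_{j≠i} y_j.
First-order condition: 323 − 6y_i − Σ_{j≠i} y_j = 0.
With identical fishing fleets, set every y_j = y: then 323 − 6y − 2y = 0, i.e. y = 323/8 = 40.375.

40.375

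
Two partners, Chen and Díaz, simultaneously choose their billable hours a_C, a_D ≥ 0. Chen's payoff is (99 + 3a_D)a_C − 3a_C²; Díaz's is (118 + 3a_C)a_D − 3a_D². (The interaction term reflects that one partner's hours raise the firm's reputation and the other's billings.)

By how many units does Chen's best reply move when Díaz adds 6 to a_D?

3

Expanding Chen's payoff: 99a_C + 3a_Da_C − 3a_C².
∂π/∂a_C = 99 + 3a_D − 6a_C = 0, so a_C = 16.5 + 0.5a_D.
The reaction-function slope is 0.5, so a 6-unit rise in a_D moves a_C by 0.5 × 6 = 3. Chen's best response rises — the actions are strategic complements.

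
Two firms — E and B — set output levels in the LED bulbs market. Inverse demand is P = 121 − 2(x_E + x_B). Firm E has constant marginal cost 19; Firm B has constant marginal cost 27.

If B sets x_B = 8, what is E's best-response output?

21.5

Firm E's profit: π = x_E(121 − 2(x_E + x_B)) − 19x_E.
∂π/∂x_E = 102 − 4x_E − 2x_B = 0, so x_E = 25.5 − 0.5x_B.
At x_B = 8: x_E = 25.5 − 0.5·8 = 21.5.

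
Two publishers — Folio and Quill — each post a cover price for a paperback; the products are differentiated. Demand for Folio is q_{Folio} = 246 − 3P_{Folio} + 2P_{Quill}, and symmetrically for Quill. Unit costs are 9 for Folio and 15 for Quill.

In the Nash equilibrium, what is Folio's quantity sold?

Folio's profit: π = (P_{Folio} − 9)(246 − 3P_{Folio} + 2P_{Quill}).
∂π/∂P_{Folio} = 273 − 6P_{Folio} + 2P_{Quill} = 0 ⇒ P_{Folio} = 45.5 + (1/3)P_{Quill}.
Similarly P_{Quill} = 48.5 + (1/3)P_{Folio}.
Plugging P_{Quill} into Folio's best response: P_{Folio} = 45.5 + (1/3)(48.5 + (1/3)P_{Folio}) ⇒ (8/9)P_{Folio} = 185/3, so P_{Folio} = 69.375.
Then P_{Quill} = 48.5 + (1/3)·69.375 = 71.625.
q_{Folio} = 246 − 3·69.375 + 2·71.625 = 181.125.

181.125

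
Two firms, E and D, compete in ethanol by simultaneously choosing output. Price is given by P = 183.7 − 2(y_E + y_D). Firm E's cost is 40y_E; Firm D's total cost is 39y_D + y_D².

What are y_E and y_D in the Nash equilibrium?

Firm E's profit: π = y_E(183.7 − 2(y_E + y_D)) − 40y_E.
∂π/∂y_E = 143.7 − 4y_E − 2y_D = 0, so y_E = 35.925 − 0.5y_D.
For D: ∂π/∂y_D = 144.7 − 6y_D − 2y_E = 0 ⇒ y_D = 1447/60 − (1/3)y_E.
Plugging y_D into E's best response: y_E = 35.925 − 0.5(1447/60 − (1/3)y_E) ⇒ (5/6)y_E = 358/15, so y_E = 28.64.
Then y_D = 1447/60 − (1/3)·28.64 = 14.57.

28.64, 14.57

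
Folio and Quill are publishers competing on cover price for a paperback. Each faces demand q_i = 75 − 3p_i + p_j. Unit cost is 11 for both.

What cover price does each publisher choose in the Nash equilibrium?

21.6

Folio's profit: π = (p_{Folio} − 11)(75 − 3p_{Folio} + p_{Quill}).
∂π/∂p_{Folio} = 108 − 6p_{Folio} + p_{Quill} = 0 ⇒ p_{Folio} = 18 + (1/6)p_{Quill}.
Setting p_{Folio} = p_{Quill} in the reaction function: p_{Folio} = 18 + (1/6)p_{Folio}, so p_{Folio} = 18 / (5/6) = 21.6.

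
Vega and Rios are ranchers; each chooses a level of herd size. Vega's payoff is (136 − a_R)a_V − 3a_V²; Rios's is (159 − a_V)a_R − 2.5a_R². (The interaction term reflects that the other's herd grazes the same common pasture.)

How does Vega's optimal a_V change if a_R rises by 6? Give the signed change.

-1

Expanding Vega's payoff: 136a_V − a_Ra_V − 3a_V².
∂π/∂a_V = 136 − a_R − 6a_V = 0, so a_V = 68/3 − (1/6)a_R.
The reaction-function slope is −1/6, so a 6-unit rise in a_R moves a_V by −1/6 × 6 = −1. Vega's best response falls — the actions are strategic substitutes.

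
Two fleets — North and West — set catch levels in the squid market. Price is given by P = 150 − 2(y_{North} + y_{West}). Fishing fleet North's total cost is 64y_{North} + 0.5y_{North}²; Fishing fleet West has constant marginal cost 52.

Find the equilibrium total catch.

Fishing fleet North's profit: π = y_{North}(150 − 2(y_{North} + y_{West})) − 64y_{North} − 0.5y_{North}².
∂π/∂y_{North} = 86 − 5y_{North} − 2y_{West} = 0, so y_{North} = 17.2 − 0.4y_{West}.
For West: ∂π/∂y_{West} = 98 − 4y_{West} − 2y_{North} = 0 ⇒ y_{West} = 24.5 − 0.5y_{North}.
Solving the two reaction functions simultaneously: (1 − (−0.4)(−0.5))y_{North} = 17.2 − 0.4·24.5, so 0.8y_{North} = 7.4 and y_{North} = 9.25.
Then y_{West} = 24.5 − 0.5·9.25 = 19.875.
Total catch: 9.25 + 19.875 = 29.125.

29.125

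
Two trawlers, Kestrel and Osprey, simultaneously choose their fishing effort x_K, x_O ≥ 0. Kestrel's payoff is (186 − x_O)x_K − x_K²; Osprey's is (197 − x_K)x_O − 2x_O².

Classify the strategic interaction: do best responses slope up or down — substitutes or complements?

Expanding Kestrel's payoff: 186x_K − x_Ox_K − x_K².
∂π/∂x_K = 186 − x_O − 2x_K = 0, so x_K = 93 − 0.5x_O.
The best-response slope dx_K/dx_O = −0.5 < 0: the reaction function is downward-sloping, so the choices are strategic substitutes.

strategic substitutes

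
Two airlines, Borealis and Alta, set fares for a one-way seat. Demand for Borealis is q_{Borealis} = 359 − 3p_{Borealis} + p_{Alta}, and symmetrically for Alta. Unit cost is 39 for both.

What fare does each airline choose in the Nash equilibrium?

95.2

Borealis's profit: π = (p_{Borealis} − 39)(359 − 3p_{Borealis} + p_{Alta}).
∂π/∂p_{Borealis} = 476 − 6p_{Borealis} + p_{Alta} = 0 ⇒ p_{Borealis} = 238/3 + (1/6)p_{Alta}.
By symmetry p_{Alta} = p_{Borealis}; substituting into the reaction function, (5/6)p_{Borealis} = 238/3 and p_{Borealis} = 95.2.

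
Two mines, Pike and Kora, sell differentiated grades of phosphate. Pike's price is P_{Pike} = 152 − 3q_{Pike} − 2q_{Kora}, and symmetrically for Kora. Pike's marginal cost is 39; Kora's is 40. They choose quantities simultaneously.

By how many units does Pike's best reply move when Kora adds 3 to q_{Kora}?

-1

Mine Pike's profit: π = q_{Pike}(152 − 3q_{Pike} − 2q_{Kora}) − 39q_{Pike}.
∂π/∂q_{Pike} = 113 − 6q_{Pike} − 2q_{Kora} = 0 ⇒ q_{Pike} = 113/6 − (1/3)q_{Kora}.
The reaction-function slope is −1/3, so a 3-unit rise in q_{Kora} moves q_{Pike} by −1/3 × 3 = −1. Pike's best response falls — the actions are strategic substitutes.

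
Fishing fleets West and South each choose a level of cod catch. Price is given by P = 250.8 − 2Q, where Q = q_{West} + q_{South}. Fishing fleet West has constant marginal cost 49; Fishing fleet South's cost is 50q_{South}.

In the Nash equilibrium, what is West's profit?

2284.88

Fishing fleet West's profit: π = q_{West}(250.8 − 2(q_{West} + q_{South})) − 49q_{West}.
∂π/∂q_{West} = 201.8 − 4q_{West} − 2q_{South} = 0, so q_{West} = 50.45 − 0.5q_{South}.
By the same steps for South: q_{South} = 50.2 − 0.5q_{West}.
Solving the two reaction functions simultaneously: (1 − (−0.5)(−0.5))q_{West} = 50.45 − 0.5·50.2, so 0.75q_{West} = 25.35 and q_{West} = 33.8.
Then q_{South} = 50.2 − 0.5·33.8 = 33.3.
Price P = 250.8 − 2·67.1 = 116.6.
West's profit: (116.6 − 49)·33.8 = 2284.88.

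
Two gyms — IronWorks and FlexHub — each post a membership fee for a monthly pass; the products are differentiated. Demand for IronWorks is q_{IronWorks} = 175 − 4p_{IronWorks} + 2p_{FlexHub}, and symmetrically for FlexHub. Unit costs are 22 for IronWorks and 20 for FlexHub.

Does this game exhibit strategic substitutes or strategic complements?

strategic complements

IronWorks's profit: π = (p_{IronWorks} − 22)(175 − 4p_{IronWorks} + 2p_{FlexHub}).
∂π/∂p_{IronWorks} = 263 − 8p_{IronWorks} + 2p_{FlexHub} = 0 ⇒ p_{IronWorks} = 32.875 + 0.25p_{FlexHub}.
The best-response slope dp_{IronWorks}/dp_{FlexHub} = 0.25 > 0: the reaction function is upward-sloping, so the choices are strategic complements.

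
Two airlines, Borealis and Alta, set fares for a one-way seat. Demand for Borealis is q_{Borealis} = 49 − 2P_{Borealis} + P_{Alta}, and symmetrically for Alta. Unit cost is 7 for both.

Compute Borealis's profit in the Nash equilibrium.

392

Borealis's profit: π = (P_{Borealis} − 7)(49 − 2P_{Borealis} + P_{Alta}).
∂π/∂P_{Borealis} = 63 − 4P_{Borealis} + P_{Alta} = 0 ⇒ P_{Borealis} = 15.75 + 0.25P_{Alta}.
Setting P_{Borealis} = P_{Alta} in the reaction function: P_{Borealis} = 15.75 + 0.25P_{Borealis}, so P_{Borealis} = 15.75 / 0.75 = 21.
q_{Borealis} = 49 − 2·21 + 21 = 28.
Profit = (21 − 7)·28 = 392.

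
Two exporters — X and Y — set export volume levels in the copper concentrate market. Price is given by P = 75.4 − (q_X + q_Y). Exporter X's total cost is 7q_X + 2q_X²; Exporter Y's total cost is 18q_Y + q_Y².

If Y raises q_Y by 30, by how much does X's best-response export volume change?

Exporter X's profit: π = q_X(75.4 − (q_X + q_Y)) − 7q_X − 2q_X².
∂π/∂q_X = 68.4 − 6q_X − q_Y = 0, so q_X = 11.4 − (1/6)q_Y.
The reaction-function slope is −1/6, so a 30-unit rise in q_Y moves q_X by −1/6 × 30 = −5. X's best response falls — the actions are strategic substitutes.

-5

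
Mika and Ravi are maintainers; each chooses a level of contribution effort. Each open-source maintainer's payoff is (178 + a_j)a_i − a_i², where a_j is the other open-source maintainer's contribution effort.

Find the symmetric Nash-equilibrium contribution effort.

Mika's payoff is (178 + a_R)a_M − a_M².
∂π/∂a_M = 178 + a_R − 2a_M = 0, so a_M = 89 + 0.5a_R.
By symmetry a_R = a_M; substituting into the reaction function, 0.5a_M = 89 and a_M = 178.

178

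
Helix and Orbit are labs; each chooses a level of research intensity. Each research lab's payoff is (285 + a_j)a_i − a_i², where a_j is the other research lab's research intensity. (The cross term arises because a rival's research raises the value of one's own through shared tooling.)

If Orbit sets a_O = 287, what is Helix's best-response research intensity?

Helix's payoff is (285 + a_O)a_H − a_H².
∂π/∂a_H = 285 + a_O − 2a_H = 0, so a_H = 142.5 + 0.5a_O.
At a_O = 287: a_H = 142.5 + 0.5·287 = 286.

286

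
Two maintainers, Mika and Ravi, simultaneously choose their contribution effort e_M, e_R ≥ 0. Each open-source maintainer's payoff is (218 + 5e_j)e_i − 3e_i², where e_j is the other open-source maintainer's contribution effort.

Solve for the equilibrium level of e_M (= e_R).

Mika's payoff is (218 + 5e_R)e_M − 3e_M².
∂π/∂e_M = 218 + 5e_R − 6e_M = 0, so e_M = 109/3 + (5/6)e_R.
By symmetry e_R = e_M; substituting into the reaction function, (1/6)e_M = 109/3 and e_M = 218.

218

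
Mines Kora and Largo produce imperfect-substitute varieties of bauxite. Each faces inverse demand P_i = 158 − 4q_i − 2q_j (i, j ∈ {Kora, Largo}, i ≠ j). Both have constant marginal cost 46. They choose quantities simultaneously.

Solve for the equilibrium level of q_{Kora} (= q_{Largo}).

11.2

Mine Kora's profit: π = q_{Kora}(158 − 4q_{Kora} − 2q_{Largo}) − 46q_{Kora}.
∂π/∂q_{Kora} = 112 − 8q_{Kora} − 2q_{Largo} = 0 ⇒ q_{Kora} = 14 − 0.25q_{Largo}.
By symmetry q_{Largo} = q_{Kora}; substituting into the reaction function, 1.25q_{Kora} = 14 and q_{Kora} = 11.2.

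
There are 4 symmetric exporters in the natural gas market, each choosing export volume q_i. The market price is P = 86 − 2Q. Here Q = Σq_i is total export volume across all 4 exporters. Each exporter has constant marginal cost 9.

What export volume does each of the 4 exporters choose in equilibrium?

A representative exporter's profit is π_i = q_i(86 − 2Q) − 9q_i, with Q = q_i + Σ_{j≠i} q_j.
First-order condition: 77 − 4q_i − 2Σ_{j≠i} q_j = 0.
In a symmetric equilibrium every exporter chooses the same q, so Σ_{j≠i} q_j = 3q. The condition becomes 77 − 10q = 0, giving q = 77/10 = 7.7.

7.7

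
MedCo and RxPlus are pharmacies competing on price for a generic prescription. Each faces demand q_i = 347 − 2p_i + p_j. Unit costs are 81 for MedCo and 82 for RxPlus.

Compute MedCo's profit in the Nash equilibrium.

15770.88

MedCo's profit: π = (p_{MedCo} − 81)(347 − 2p_{MedCo} + p_{RxPlus}).
∂π/∂p_{MedCo} = 509 − 4p_{MedCo} + p_{RxPlus} = 0 ⇒ p_{MedCo} = 127.25 + 0.25p_{RxPlus}.
Similarly p_{RxPlus} = 127.75 + 0.25p_{MedCo}.
Solving the two reaction functions simultaneously: (1 − (0.25)(0.25))p_{MedCo} = 127.25 + 0.25·127.75, so 0.9375p_{MedCo} = 159.1875 and p_{MedCo} = 169.8.
Then p_{RxPlus} = 127.75 + 0.25·169.8 = 170.2.
q_{MedCo} = 347 − 2·169.8 + 170.2 = 177.6.
Profit = (169.8 − 81)·177.6 = 15770.88.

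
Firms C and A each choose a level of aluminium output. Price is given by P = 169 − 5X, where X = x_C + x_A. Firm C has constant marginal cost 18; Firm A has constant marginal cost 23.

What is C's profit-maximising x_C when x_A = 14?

Firm C's profit: π = x_C(169 − 5(x_C + x_A)) − 18x_C.
∂π/∂x_C = 151 − 10x_C − 5x_A = 0, so x_C = 15.1 − 0.5x_A.
At x_A = 14: x_C = 15.1 − 0.5·14 = 8.1.

8.1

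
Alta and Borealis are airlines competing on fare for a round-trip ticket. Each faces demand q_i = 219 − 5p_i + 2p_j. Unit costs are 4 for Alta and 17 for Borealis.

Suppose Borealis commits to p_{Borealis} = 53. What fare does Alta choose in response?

34.5

Alta's profit: π = (p_{Alta} − 4)(219 − 5p_{Alta} + 2p_{Borealis}).
∂π/∂p_{Alta} = 239 − 10p_{Alta} + 2p_{Borealis} = 0 ⇒ p_{Alta} = 23.9 + 0.2p_{Borealis}.
At p_{Borealis} = 53: p_{Alta} = 23.9 + 0.2·53 = 34.5.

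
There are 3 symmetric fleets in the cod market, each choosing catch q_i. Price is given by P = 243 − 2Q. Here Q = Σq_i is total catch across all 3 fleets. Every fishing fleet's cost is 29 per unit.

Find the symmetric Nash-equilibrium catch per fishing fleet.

26.75

A representative fishing fleet's profit is π_i = q_i(243 − 2Q) − 29q_i, with Q = q_i + Σ_{j≠i} q_j.
First-order condition: 214 − 4q_i − 2Σ_{j≠i} q_j = 0.
In a symmetric equilibrium every fishing fleet chooses the same q, so Σ_{j≠i} q_j = 2q. The condition becomes 214 − 8q = 0, giving q = 214/8 = 26.75.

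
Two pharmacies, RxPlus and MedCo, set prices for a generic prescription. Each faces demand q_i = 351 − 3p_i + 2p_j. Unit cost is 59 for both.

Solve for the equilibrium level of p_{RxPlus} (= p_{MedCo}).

RxPlus's profit: π = (p_{RxPlus} − 59)(351 − 3p_{RxPlus} + 2p_{MedCo}).
∂π/∂p_{RxPlus} = 528 − 6p_{RxPlus} + 2p_{MedCo} = 0 ⇒ p_{RxPlus} = 88 + (1/3)p_{MedCo}.
The game is symmetric, so in equilibrium p_{MedCo} = p_{RxPlus}: the reaction function gives (2/3)p_{RxPlus} = 88, hence p_{RxPlus} = 132.

132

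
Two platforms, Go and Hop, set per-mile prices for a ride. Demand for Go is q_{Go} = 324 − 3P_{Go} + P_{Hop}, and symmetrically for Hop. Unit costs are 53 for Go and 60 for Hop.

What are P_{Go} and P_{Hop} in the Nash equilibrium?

Go's profit: π = (P_{Go} − 53)(324 − 3P_{Go} + P_{Hop}).
∂π/∂P_{Go} = 483 − 6P_{Go} + P_{Hop} = 0 ⇒ P_{Go} = 80.5 + (1/6)P_{Hop}.
Similarly P_{Hop} = 84 + (1/6)P_{Go}.
Substituting the second reaction function into the first: P_{Go} = 80.5 + (1/6)(84 + (1/6)P_{Go}), which gives (35/36)P_{Go} = 94.5 ⇒ P_{Go} = 97.2.
Then P_{Hop} = 84 + (1/6)·97.2 = 100.2.

97.2, 100.2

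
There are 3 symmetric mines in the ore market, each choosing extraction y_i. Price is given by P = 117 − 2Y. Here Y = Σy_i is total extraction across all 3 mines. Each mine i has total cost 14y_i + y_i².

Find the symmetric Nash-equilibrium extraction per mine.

10.3

A representative mine's profit is π_i = y_i(117 − 2Y) − 14y_i − y_i², with Y = y_i + Σ_{j≠i} y_j.
First-order condition: 103 − 6y_i − 2Σ_{j≠i} y_j = 0.
In a symmetric equilibrium every mine chooses the same y, so Σ_{j≠i} y_j = 2y. The condition becomes 103 − 10y = 0, giving y = 103/10 = 10.3.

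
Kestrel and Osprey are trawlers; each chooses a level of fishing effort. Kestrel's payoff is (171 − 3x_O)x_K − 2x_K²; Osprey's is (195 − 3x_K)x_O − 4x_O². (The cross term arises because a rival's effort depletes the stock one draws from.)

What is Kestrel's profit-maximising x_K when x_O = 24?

Expanding Kestrel's payoff: 171x_K − 3x_Ox_K − 2x_K².
∂π/∂x_K = 171 − 3x_O − 4x_K = 0, so x_K = 42.75 − 0.75x_O.
At x_O = 24: x_K = 42.75 − 0.75·24 = 24.75.

24.75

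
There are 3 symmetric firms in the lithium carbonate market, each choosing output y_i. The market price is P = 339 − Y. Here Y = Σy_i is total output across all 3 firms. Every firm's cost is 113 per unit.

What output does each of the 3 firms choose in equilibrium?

56.5

A representative firm's profit is π_i = y_i(339 − Y) − 113y_i, with Y = y_i + Σ_{j≠i} y_j.
First-order condition: 226 − 2y_i − Σ_{j≠i} y_j = 0.
With identical firms, set every y_j = y: then 226 − 2y − 2y = 0, i.e. y = 226/4 = 56.5.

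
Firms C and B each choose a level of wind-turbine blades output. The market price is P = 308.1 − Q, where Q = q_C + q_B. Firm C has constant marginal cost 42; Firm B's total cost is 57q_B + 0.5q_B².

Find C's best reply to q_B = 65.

Firm C's profit: π = q_C(308.1 − (q_C + q_B)) − 42q_C.
∂π/∂q_C = 266.1 − 2q_C − q_B = 0, so q_C = 133.05 − 0.5q_B.
At q_B = 65: q_C = 133.05 − 0.5·65 = 100.55.

100.55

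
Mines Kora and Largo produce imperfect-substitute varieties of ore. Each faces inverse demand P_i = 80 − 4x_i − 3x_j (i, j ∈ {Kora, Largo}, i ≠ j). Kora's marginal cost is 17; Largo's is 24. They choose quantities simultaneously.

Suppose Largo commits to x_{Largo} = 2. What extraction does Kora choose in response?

Mine Kora's profit: π = x_{Kora}(80 − 4x_{Kora} − 3x_{Largo}) − 17x_{Kora}.
∂π/∂x_{Kora} = 63 − 8x_{Kora} − 3x_{Largo} = 0 ⇒ x_{Kora} = 7.875 − 0.375x_{Largo}.
At x_{Largo} = 2: x_{Kora} = 7.875 − 0.375·2 = 7.125.

7.125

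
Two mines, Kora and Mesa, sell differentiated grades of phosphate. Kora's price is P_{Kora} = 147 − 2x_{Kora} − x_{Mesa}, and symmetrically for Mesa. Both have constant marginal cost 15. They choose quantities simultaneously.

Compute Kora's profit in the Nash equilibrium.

Mine Kora's profit: π = x_{Kora}(147 − 2x_{Kora} − x_{Mesa}) − 15x_{Kora}.
∂π/∂x_{Kora} = 132 − 4x_{Kora} − x_{Mesa} = 0 ⇒ x_{Kora} = 33 − 0.25x_{Mesa}.
Setting x_{Kora} = x_{Mesa} in the reaction function: x_{Kora} = 33 − 0.25x_{Kora}, so x_{Kora} = 33 / 1.25 = 26.4.
P_{Kora} = 147 − 2·26.4 − 26.4 = 67.8.
Profit = (67.8 − 15)·26.4 = 1393.92.

1393.92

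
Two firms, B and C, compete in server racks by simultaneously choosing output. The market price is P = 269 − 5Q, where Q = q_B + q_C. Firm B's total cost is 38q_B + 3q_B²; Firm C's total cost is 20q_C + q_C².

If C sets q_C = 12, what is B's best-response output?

Firm B's profit: π = q_B(269 − 5(q_B + q_C)) − 38q_B − 3q_B².
∂π/∂q_B = 231 − 16q_B − 5q_C = 0, so q_B = 14.4375 − 0.3125q_C.
At q_C = 12: q_B = 14.4375 − 0.3125·12 = 10.6875.

10.6875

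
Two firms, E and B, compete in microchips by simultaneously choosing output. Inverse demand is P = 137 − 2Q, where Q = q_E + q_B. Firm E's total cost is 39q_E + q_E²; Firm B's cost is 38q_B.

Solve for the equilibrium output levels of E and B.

9.7, 19.9

Firm E's profit: π = q_E(137 − 2(q_E + q_B)) − 39q_E − q_E².
∂π/∂q_E = 98 − 6q_E − 2q_B = 0, so q_E = 49/3 − (1/3)q_B.
For B: ∂π/∂q_B = 99 − 4q_B − 2q_E = 0 ⇒ q_B = 24.75 − 0.5q_E.
Substituting the second reaction function into the first: q_E = 49/3 − (1/3)(24.75 − 0.5q_E), which gives (5/6)q_E = 97/12 ⇒ q_E = 9.7.
Then q_B = 24.75 − 0.5·9.7 = 19.9.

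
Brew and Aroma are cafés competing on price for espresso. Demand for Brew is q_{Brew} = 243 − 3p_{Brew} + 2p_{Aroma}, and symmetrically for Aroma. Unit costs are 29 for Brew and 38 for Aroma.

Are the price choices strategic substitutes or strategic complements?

Brew's profit: π = (p_{Brew} − 29)(243 − 3p_{Brew} + 2p_{Aroma}).
∂π/∂p_{Brew} = 330 − 6p_{Brew} + 2p_{Aroma} = 0 ⇒ p_{Brew} = 55 + (1/3)p_{Aroma}.
The best-response slope dp_{Brew}/dp_{Aroma} = 1/3 > 0: the reaction function is upward-sloping, so the choices are strategic complements.

strategic complements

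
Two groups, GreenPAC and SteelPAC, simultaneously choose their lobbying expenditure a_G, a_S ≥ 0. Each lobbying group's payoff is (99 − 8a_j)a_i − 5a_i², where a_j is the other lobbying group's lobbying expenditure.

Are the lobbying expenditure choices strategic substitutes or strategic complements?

GreenPAC's payoff is (99 − 8a_S)a_G − 5a_G².
∂π/∂a_G = 99 − 8a_S − 10a_G = 0, so a_G = 9.9 − 0.8a_S.
The best-response slope da_G/da_S = −0.8 < 0: the reaction function is downward-sloping, so the choices are strategic substitutes.

strategic substitutes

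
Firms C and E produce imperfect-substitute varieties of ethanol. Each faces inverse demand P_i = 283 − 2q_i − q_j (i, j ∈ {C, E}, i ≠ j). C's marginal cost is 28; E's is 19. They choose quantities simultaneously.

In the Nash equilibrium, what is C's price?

Firm C's profit: π = q_C(283 − 2q_C − q_E) − 28q_C.
∂π/∂q_C = 255 − 4q_C − q_E = 0 ⇒ q_C = 63.75 − 0.25q_E.
Similarly q_E = 66 − 0.25q_C.
Substituting the second reaction function into the first: q_C = 63.75 − 0.25(66 − 0.25q_C), which gives 0.9375q_C = 47.25 ⇒ q_C = 50.4.
Then q_E = 66 − 0.25·50.4 = 53.4.
P_C = 283 − 2·50.4 − 53.4 = 128.8.

128.8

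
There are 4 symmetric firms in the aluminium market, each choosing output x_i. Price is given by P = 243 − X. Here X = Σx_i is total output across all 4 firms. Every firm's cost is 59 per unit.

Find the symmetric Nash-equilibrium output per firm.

36.8

A representative firm's profit is π_i = x_i(243 − X) − 59x_i, with X = x_i + Σ_{j≠i} x_j.
First-order condition: 184 − 2x_i − Σ_{j≠i} x_j = 0.
Imposing symmetry (x_j = x for all j) turns Σ_{j≠i} x_j into 3x, so 184 = 5x and x = 36.8.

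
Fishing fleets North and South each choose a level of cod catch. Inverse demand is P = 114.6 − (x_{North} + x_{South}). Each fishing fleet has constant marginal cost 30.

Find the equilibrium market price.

58.2

Fishing fleet North's profit: π = x_{North}(114.6 − (x_{North} + x_{South})) − 30x_{North}.
∂π/∂x_{North} = 84.6 − 2x_{North} − x_{South} = 0, so x_{North} = 42.3 − 0.5x_{South}.
Setting x_{North} = x_{South} in the reaction function: x_{North} = 42.3 − 0.5x_{North}, so x_{North} = 42.3 / 1.5 = 28.2.
Equilibrium price: P = 114.6 − 56.4 = 58.2.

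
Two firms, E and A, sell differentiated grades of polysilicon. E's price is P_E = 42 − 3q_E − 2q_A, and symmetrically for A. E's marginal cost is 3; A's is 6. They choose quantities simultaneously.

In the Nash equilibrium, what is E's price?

18.1875

Firm E's profit: π = q_E(42 − 3q_E − 2q_A) − 3q_E.
∂π/∂q_E = 39 − 6q_E − 2q_A = 0 ⇒ q_E = 6.5 − (1/3)q_A.
Similarly q_A = 6 − (1/3)q_E.
Solving the two reaction functions simultaneously: (1 − (−1/3)(−1/3))q_E = 6.5 − (1/3)·6, so (8/9)q_E = 4.5 and q_E = 5.0625.
Then q_A = 6 − (1/3)·5.0625 = 4.3125.
P_E = 42 − 3·5.0625 − 2·4.3125 = 18.1875.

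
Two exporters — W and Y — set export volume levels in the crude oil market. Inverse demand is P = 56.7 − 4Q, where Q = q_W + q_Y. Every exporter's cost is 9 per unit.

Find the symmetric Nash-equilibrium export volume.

3.975

Exporter W's profit: π = q_W(56.7 − 4(q_W + q_Y)) − 9q_W.
∂π/∂q_W = 47.7 − 8q_W − 4q_Y = 0, so q_W = 5.9625 − 0.5q_Y.
By symmetry q_Y = q_W; substituting into the reaction function, 1.5q_W = 5.9625 and q_W = 3.975.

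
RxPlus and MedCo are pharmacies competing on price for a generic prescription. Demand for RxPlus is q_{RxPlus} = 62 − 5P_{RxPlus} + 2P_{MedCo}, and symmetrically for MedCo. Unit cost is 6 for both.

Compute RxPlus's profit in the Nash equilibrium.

RxPlus's profit: π = (P_{RxPlus} − 6)(62 − 5P_{RxPlus} + 2P_{MedCo}).
∂π/∂P_{RxPlus} = 92 − 10P_{RxPlus} + 2P_{MedCo} = 0 ⇒ P_{RxPlus} = 9.2 + 0.2P_{MedCo}.
By symmetry P_{MedCo} = P_{RxPlus}; substituting into the reaction function, 0.8P_{RxPlus} = 9.2 and P_{RxPlus} = 11.5.
q_{RxPlus} = 62 − 5·11.5 + 2·11.5 = 27.5.
Profit = (11.5 − 6)·27.5 = 151.25.

151.25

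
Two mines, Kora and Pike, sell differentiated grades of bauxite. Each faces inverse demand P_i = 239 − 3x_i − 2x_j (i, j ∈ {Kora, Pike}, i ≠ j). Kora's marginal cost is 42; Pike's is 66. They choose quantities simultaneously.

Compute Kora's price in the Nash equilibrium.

Mine Kora's profit: π = x_{Kora}(239 − 3x_{Kora} − 2x_{Pike}) − 42x_{Kora}.
∂π/∂x_{Kora} = 197 − 6x_{Kora} − 2x_{Pike} = 0 ⇒ x_{Kora} = 197/6 − (1/3)x_{Pike}.
Similarly x_{Pike} = 173/6 − (1/3)x_{Kora}.
Substituting the second reaction function into the first: x_{Kora} = 197/6 − (1/3)(173/6 − (1/3)x_{Kora}), which gives (8/9)x_{Kora} = 209/9 ⇒ x_{Kora} = 26.125.
Then x_{Pike} = 173/6 − (1/3)·26.125 = 20.125.
P_{Kora} = 239 − 3·26.125 − 2·20.125 = 120.375.

120.375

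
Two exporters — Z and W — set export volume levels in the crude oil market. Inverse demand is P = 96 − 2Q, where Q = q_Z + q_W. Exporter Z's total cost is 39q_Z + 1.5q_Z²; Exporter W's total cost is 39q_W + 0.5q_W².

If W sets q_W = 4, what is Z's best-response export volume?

Exporter Z's profit: π = q_Z(96 − 2(q_Z + q_W)) − 39q_Z − 1.5q_Z².
∂π/∂q_Z = 57 − 7q_Z − 2q_W = 0, so q_Z = 57/7 − (2/7)q_W.
At q_W = 4: q_Z = 57/7 − (2/7)·4 = 7.

7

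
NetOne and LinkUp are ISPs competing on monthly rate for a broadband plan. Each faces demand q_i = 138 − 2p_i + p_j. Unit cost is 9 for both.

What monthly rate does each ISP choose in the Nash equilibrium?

NetOne's profit: π = (p_{NetOne} − 9)(138 − 2p_{NetOne} + p_{LinkUp}).
∂π/∂p_{NetOne} = 156 − 4p_{NetOne} + p_{LinkUp} = 0 ⇒ p_{NetOne} = 39 + 0.25p_{LinkUp}.
By symmetry p_{LinkUp} = p_{NetOne}; substituting into the reaction function, 0.75p_{NetOne} = 39 and p_{NetOne} = 52.

52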